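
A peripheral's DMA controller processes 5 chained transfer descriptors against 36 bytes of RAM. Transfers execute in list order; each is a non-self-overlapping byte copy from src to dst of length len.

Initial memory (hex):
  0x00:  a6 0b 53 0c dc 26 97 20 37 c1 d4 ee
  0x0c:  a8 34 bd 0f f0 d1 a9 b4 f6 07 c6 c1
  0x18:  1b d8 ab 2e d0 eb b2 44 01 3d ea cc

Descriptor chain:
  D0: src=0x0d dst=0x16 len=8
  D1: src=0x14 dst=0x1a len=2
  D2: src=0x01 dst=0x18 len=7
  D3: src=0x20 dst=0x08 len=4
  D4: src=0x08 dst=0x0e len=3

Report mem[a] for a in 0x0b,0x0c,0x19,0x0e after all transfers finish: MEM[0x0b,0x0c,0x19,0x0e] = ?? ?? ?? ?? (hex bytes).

D0: mem[0x16..0x1d] <- [34 bd 0f f0 d1 a9 b4 f6]
D1: mem[0x1a..0x1b] <- [f6 07]
D2: mem[0x18..0x1e] <- [0b 53 0c dc 26 97 20]
D3: mem[0x08..0x0b] <- [01 3d ea cc]
D4: mem[0x0e..0x10] <- [01 3d ea]
query mem[0x0b]=0xcc, mem[0x0c]=0xa8, mem[0x19]=0x53, mem[0x0e]=0x01

MEM[0x0b,0x0c,0x19,0x0e] = cc a8 53 01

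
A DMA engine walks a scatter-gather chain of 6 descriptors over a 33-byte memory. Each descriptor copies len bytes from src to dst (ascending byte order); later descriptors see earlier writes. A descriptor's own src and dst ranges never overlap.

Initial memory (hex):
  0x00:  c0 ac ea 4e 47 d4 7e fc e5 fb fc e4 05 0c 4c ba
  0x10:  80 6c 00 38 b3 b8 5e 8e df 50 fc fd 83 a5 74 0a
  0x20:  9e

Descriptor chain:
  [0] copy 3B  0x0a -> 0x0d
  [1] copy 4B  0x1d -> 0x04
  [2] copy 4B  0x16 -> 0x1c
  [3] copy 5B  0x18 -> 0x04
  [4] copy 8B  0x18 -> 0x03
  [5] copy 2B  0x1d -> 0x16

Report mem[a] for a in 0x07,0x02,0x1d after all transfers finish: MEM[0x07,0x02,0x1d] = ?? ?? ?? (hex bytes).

#0 dst[0x0d+3] := {0xfc,0xe4,0x05}
#1 dst[0x04+4] := {0xa5,0x74,0x0a,0x9e}
#2 dst[0x1c+4] := {0x5e,0x8e,0xdf,0x50}
#3 dst[0x04+5] := {0xdf,0x50,0xfc,0xfd,0x5e}
#4 dst[0x03+8] := {0xdf,0x50,0xfc,0xfd,0x5e,0x8e,0xdf,0x50}
#5 dst[0x16+2] := {0x8e,0xdf}
query mem[0x07]=0x5e, mem[0x02]=0xea, mem[0x1d]=0x8e

MEM[0x07,0x02,0x1d] = 5e ea 8e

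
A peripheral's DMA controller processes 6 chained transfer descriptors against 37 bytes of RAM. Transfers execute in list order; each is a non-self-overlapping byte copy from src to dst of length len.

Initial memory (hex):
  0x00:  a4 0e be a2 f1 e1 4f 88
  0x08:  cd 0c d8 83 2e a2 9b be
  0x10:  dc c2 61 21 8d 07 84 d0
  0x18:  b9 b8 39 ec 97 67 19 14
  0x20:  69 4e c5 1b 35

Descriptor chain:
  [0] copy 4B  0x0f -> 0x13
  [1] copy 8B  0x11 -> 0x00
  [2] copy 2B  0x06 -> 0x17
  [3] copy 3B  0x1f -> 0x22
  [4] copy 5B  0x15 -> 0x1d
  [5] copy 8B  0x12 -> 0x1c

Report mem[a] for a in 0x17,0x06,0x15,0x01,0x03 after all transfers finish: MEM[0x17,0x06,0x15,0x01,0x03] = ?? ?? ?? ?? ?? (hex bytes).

MEM[0x17,0x06,0x15,0x01,0x03] = d0 d0 c2 61 dc

[0] 0x0f->0x13 len=4 : be dc c2 61
[1] 0x11->0x00 len=8 : c2 61 be dc c2 61 d0 b9
[2] 0x06->0x17 len=2 : d0 b9
[3] 0x1f->0x22 len=3 : 14 69 4e
[4] 0x15->0x1d len=5 : c2 61 d0 b9 b8
[5] 0x12->0x1c len=8 : 61 be dc c2 61 d0 b9 b8
query mem[0x17]=0xd0, mem[0x06]=0xd0, mem[0x15]=0xc2, mem[0x01]=0x61, mem[0x03]=0xdc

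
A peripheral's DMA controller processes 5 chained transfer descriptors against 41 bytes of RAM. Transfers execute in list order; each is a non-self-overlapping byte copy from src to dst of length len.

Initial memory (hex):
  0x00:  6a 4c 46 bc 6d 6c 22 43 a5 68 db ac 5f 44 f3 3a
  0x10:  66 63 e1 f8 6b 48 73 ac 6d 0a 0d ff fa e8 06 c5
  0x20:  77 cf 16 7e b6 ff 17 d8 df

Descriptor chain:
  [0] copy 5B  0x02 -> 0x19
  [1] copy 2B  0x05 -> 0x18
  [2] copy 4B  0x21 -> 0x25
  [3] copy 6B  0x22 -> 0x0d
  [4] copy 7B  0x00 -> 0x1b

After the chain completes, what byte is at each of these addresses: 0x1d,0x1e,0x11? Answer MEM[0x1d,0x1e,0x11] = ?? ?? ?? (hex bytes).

MEM[0x1d,0x1e,0x11] = 46 bc 16

D0: mem[0x19..0x1d] <- [46 bc 6d 6c 22]
D1: mem[0x18..0x19] <- [6c 22]
D2: mem[0x25..0x28] <- [cf 16 7e b6]
D3: mem[0x0d..0x12] <- [16 7e b6 cf 16 7e]
D4: mem[0x1b..0x21] <- [6a 4c 46 bc 6d 6c 22]
query mem[0x1d]=0x46, mem[0x1e]=0xbc, mem[0x11]=0x16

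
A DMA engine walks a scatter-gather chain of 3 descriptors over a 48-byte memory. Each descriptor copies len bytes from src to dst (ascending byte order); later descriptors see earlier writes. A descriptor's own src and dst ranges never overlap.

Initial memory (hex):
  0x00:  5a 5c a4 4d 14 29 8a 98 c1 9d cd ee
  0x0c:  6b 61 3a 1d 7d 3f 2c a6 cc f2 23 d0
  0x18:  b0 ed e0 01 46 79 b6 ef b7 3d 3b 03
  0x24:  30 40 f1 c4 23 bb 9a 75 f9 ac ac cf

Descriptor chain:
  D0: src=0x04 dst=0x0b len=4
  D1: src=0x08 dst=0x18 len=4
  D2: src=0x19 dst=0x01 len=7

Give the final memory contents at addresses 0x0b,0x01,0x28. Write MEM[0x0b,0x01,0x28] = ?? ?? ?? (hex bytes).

[0] 0x04->0x0b len=4 : 14 29 8a 98
[1] 0x08->0x18 len=4 : c1 9d cd 14
[2] 0x19->0x01 len=7 : 9d cd 14 46 79 b6 ef
query mem[0x0b]=0x14, mem[0x01]=0x9d, mem[0x28]=0x23

MEM[0x0b,0x01,0x28] = 14 9d 23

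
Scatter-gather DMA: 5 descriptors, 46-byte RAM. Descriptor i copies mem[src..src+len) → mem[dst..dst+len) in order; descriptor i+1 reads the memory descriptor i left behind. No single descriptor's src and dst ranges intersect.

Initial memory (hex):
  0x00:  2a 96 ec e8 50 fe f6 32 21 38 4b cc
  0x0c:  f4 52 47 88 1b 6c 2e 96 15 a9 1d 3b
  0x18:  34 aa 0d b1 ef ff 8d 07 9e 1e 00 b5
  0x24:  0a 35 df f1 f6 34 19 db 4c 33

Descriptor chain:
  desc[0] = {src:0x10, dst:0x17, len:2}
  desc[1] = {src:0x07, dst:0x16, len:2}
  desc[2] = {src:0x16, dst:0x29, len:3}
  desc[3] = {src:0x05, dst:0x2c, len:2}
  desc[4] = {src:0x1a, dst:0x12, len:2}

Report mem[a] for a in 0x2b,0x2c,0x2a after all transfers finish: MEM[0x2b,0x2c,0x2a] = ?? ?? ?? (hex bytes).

MEM[0x2b,0x2c,0x2a] = 6c fe 21

[0] 0x10->0x17 len=2 : 1b 6c
[1] 0x07->0x16 len=2 : 32 21
[2] 0x16->0x29 len=3 : 32 21 6c
[3] 0x05->0x2c len=2 : fe f6
[4] 0x1a->0x12 len=2 : 0d b1
query mem[0x2b]=0x6c, mem[0x2c]=0xfe, mem[0x2a]=0x21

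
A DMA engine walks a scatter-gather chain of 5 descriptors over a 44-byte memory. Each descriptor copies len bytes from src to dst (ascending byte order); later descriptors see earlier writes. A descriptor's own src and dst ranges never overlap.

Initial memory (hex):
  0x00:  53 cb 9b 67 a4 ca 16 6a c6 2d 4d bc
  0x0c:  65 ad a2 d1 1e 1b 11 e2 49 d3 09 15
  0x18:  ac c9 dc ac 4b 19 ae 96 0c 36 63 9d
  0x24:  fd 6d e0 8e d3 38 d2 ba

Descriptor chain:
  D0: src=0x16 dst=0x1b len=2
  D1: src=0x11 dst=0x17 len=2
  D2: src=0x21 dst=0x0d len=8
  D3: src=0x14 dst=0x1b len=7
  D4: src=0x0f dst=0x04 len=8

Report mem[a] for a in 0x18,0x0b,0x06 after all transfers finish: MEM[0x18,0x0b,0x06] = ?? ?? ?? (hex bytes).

#0 dst[0x1b+2] := {0x09,0x15}
#1 dst[0x17+2] := {0x1b,0x11}
#2 dst[0x0d+8] := {0x36,0x63,0x9d,0xfd,0x6d,0xe0,0x8e,0xd3}
#3 dst[0x1b+7] := {0xd3,0xd3,0x09,0x1b,0x11,0xc9,0xdc}
#4 dst[0x04+8] := {0x9d,0xfd,0x6d,0xe0,0x8e,0xd3,0xd3,0x09}
query mem[0x18]=0x11, mem[0x0b]=0x09, mem[0x06]=0x6d

MEM[0x18,0x0b,0x06] = 11 09 6d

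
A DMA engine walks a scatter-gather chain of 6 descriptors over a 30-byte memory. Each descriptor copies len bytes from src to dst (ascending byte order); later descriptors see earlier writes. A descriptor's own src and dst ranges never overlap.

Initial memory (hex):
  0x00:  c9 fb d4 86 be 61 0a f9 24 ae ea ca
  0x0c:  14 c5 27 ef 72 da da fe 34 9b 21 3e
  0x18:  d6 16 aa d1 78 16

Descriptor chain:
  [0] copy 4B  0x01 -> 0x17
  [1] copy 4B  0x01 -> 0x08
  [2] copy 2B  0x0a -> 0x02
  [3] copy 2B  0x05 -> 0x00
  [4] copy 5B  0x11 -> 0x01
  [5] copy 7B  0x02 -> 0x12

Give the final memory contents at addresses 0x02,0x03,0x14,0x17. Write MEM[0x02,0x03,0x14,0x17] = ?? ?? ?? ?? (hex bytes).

  after D0: wrote 4B at 0x17 = fbd486be
  after D1: wrote 4B at 0x08 = fbd486be
  after D2: wrote 2B at 0x02 = 86be
  after D3: wrote 2B at 0x00 = 610a
  after D4: wrote 5B at 0x01 = dadafe349b
  after D5: wrote 7B at 0x12 = dafe349b0af9fb
query mem[0x02]=0xda, mem[0x03]=0xfe, mem[0x14]=0x34, mem[0x17]=0xf9

MEM[0x02,0x03,0x14,0x17] = da fe 34 f9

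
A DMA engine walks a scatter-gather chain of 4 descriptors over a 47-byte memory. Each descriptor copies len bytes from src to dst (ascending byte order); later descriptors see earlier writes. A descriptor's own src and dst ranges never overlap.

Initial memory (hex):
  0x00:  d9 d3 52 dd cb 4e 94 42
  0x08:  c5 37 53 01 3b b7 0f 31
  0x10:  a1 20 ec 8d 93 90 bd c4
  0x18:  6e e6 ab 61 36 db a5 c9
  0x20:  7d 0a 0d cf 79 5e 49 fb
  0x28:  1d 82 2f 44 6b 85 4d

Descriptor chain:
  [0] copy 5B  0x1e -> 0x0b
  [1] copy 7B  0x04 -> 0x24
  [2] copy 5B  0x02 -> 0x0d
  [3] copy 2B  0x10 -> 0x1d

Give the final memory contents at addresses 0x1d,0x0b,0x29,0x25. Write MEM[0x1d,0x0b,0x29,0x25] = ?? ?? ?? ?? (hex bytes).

#0 dst[0x0b+5] := {0xa5,0xc9,0x7d,0x0a,0x0d}
#1 dst[0x24+7] := {0xcb,0x4e,0x94,0x42,0xc5,0x37,0x53}
#2 dst[0x0d+5] := {0x52,0xdd,0xcb,0x4e,0x94}
#3 dst[0x1d+2] := {0x4e,0x94}
query mem[0x1d]=0x4e, mem[0x0b]=0xa5, mem[0x29]=0x37, mem[0x25]=0x4e

MEM[0x1d,0x0b,0x29,0x25] = 4e a5 37 4e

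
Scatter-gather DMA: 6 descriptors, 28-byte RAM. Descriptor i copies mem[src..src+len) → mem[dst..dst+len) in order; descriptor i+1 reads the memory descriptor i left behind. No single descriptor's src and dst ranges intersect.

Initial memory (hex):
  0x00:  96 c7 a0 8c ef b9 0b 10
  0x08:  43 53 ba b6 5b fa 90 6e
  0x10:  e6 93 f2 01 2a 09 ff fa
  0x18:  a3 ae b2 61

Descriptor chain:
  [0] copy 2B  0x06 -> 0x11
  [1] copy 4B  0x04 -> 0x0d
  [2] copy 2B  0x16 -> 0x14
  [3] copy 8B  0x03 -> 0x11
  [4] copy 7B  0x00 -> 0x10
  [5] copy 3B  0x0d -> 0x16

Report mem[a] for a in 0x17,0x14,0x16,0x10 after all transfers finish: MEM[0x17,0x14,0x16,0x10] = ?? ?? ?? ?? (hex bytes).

MEM[0x17,0x14,0x16,0x10] = b9 ef ef 96

D0: mem[0x11..0x12] <- [0b 10]
D1: mem[0x0d..0x10] <- [ef b9 0b 10]
D2: mem[0x14..0x15] <- [ff fa]
D3: mem[0x11..0x18] <- [8c ef b9 0b 10 43 53 ba]
D4: mem[0x10..0x16] <- [96 c7 a0 8c ef b9 0b]
D5: mem[0x16..0x18] <- [ef b9 0b]
query mem[0x17]=0xb9, mem[0x14]=0xef, mem[0x16]=0xef, mem[0x10]=0x96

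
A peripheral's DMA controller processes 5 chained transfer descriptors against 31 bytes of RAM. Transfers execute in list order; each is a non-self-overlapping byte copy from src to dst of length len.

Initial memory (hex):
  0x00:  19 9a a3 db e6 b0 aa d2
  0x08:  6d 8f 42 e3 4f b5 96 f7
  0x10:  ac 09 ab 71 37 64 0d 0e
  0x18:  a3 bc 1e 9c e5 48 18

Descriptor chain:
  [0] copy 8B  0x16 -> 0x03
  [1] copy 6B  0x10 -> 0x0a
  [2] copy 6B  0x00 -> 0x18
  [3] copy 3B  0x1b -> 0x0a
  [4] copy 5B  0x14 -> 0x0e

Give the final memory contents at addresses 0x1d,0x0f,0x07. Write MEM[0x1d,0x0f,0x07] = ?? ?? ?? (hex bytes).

MEM[0x1d,0x0f,0x07] = a3 64 1e

  after D0: wrote 8B at 0x03 = 0d0ea3bc1e9ce548
  after D1: wrote 6B at 0x0a = ac09ab713764
  after D2: wrote 6B at 0x18 = 199aa30d0ea3
  after D3: wrote 3B at 0x0a = 0d0ea3
  after D4: wrote 5B at 0x0e = 37640d0e19
query mem[0x1d]=0xa3, mem[0x0f]=0x64, mem[0x07]=0x1e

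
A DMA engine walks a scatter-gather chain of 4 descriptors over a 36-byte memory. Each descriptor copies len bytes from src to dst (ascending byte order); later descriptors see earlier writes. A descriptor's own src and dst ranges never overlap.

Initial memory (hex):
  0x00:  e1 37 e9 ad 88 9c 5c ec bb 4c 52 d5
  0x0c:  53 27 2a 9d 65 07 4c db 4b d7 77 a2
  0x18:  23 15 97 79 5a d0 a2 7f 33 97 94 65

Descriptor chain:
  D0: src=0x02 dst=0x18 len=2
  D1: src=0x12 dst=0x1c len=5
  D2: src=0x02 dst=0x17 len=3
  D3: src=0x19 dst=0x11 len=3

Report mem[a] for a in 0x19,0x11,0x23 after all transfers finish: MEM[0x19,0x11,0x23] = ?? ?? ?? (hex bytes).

MEM[0x19,0x11,0x23] = 88 88 65

[0] 0x02->0x18 len=2 : e9 ad
[1] 0x12->0x1c len=5 : 4c db 4b d7 77
[2] 0x02->0x17 len=3 : e9 ad 88
[3] 0x19->0x11 len=3 : 88 97 79
query mem[0x19]=0x88, mem[0x11]=0x88, mem[0x23]=0x65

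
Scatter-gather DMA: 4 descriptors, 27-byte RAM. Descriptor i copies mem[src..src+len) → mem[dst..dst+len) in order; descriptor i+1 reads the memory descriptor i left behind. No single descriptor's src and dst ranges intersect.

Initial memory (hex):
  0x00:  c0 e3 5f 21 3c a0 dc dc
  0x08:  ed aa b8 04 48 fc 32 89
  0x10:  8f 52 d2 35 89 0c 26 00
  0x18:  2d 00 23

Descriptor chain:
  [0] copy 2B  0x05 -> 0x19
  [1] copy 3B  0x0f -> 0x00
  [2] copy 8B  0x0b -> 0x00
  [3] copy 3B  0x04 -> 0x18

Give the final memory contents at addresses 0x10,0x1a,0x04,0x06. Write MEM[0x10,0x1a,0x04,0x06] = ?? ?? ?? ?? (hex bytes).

[0] 0x05->0x19 len=2 : a0 dc
[1] 0x0f->0x00 len=3 : 89 8f 52
[2] 0x0b->0x00 len=8 : 04 48 fc 32 89 8f 52 d2
[3] 0x04->0x18 len=3 : 89 8f 52
query mem[0x10]=0x8f, mem[0x1a]=0x52, mem[0x04]=0x89, mem[0x06]=0x52

MEM[0x10,0x1a,0x04,0x06] = 8f 52 89 52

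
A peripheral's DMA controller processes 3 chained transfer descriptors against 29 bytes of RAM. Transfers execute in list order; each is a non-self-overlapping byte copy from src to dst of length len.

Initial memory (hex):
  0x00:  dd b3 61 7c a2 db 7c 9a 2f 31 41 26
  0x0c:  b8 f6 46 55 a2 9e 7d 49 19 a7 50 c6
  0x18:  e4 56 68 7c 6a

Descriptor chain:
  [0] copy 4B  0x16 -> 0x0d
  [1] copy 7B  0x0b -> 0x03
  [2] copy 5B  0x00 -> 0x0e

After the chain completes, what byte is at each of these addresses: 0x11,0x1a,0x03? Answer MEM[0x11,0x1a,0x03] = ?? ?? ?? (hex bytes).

#0 dst[0x0d+4] := {0x50,0xc6,0xe4,0x56}
#1 dst[0x03+7] := {0x26,0xb8,0x50,0xc6,0xe4,0x56,0x9e}
#2 dst[0x0e+5] := {0xdd,0xb3,0x61,0x26,0xb8}
query mem[0x11]=0x26, mem[0x1a]=0x68, mem[0x03]=0x26

MEM[0x11,0x1a,0x03] = 26 68 26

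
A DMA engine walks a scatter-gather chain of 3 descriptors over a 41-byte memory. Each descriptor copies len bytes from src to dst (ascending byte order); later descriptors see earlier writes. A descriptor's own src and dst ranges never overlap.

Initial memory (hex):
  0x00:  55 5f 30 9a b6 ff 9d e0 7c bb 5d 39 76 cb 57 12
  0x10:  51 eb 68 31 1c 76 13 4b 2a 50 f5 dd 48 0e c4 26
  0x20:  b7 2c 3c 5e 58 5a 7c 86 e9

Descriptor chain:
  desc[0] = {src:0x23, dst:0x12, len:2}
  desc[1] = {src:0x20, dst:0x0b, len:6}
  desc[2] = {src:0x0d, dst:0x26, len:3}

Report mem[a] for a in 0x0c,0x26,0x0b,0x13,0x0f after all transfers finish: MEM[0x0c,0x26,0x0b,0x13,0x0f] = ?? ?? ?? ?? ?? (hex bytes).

  after D0: wrote 2B at 0x12 = 5e58
  after D1: wrote 6B at 0x0b = b72c3c5e585a
  after D2: wrote 3B at 0x26 = 3c5e58
query mem[0x0c]=0x2c, mem[0x26]=0x3c, mem[0x0b]=0xb7, mem[0x13]=0x58, mem[0x0f]=0x58

MEM[0x0c,0x26,0x0b,0x13,0x0f] = 2c 3c b7 58 58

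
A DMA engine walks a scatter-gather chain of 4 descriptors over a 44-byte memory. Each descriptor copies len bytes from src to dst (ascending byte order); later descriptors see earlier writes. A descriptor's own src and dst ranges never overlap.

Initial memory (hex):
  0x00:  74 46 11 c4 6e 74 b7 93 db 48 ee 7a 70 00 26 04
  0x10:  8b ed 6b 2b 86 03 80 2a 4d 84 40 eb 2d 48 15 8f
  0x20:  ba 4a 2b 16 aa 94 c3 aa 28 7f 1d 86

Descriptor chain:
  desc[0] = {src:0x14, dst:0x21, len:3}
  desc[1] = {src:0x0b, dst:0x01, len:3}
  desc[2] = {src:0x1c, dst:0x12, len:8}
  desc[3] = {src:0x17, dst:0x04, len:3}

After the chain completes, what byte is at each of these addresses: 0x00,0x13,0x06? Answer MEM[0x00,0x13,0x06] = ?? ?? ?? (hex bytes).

[0] 0x14->0x21 len=3 : 86 03 80
[1] 0x0b->0x01 len=3 : 7a 70 00
[2] 0x1c->0x12 len=8 : 2d 48 15 8f ba 86 03 80
[3] 0x17->0x04 len=3 : 86 03 80
query mem[0x00]=0x74, mem[0x13]=0x48, mem[0x06]=0x80

MEM[0x00,0x13,0x06] = 74 48 80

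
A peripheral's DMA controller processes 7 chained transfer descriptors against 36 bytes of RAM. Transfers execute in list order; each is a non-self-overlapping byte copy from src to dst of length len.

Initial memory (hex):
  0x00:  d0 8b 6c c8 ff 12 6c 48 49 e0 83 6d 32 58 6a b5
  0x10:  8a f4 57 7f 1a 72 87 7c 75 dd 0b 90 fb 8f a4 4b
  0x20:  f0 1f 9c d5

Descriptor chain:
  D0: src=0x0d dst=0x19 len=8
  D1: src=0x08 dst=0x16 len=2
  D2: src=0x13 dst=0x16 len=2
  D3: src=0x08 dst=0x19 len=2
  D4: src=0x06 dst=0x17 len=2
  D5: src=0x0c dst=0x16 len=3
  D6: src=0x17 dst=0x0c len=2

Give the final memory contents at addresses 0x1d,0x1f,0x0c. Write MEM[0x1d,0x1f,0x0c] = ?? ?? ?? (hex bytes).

MEM[0x1d,0x1f,0x0c] = f4 7f 58

[0] 0x0d->0x19 len=8 : 58 6a b5 8a f4 57 7f 1a
[1] 0x08->0x16 len=2 : 49 e0
[2] 0x13->0x16 len=2 : 7f 1a
[3] 0x08->0x19 len=2 : 49 e0
[4] 0x06->0x17 len=2 : 6c 48
[5] 0x0c->0x16 len=3 : 32 58 6a
[6] 0x17->0x0c len=2 : 58 6a
query mem[0x1d]=0xf4, mem[0x1f]=0x7f, mem[0x0c]=0x58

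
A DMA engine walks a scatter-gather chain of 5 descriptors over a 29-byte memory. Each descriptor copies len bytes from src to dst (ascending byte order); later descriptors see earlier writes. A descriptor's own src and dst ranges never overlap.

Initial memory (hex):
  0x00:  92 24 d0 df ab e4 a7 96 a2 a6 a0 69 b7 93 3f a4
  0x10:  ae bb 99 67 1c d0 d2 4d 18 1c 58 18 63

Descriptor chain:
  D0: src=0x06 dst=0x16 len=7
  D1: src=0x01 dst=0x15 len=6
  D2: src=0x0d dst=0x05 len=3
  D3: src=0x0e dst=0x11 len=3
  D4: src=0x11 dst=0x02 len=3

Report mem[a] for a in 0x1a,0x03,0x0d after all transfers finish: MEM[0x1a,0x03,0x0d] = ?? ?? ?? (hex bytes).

MEM[0x1a,0x03,0x0d] = a7 a4 93

[0] 0x06->0x16 len=7 : a7 96 a2 a6 a0 69 b7
[1] 0x01->0x15 len=6 : 24 d0 df ab e4 a7
[2] 0x0d->0x05 len=3 : 93 3f a4
[3] 0x0e->0x11 len=3 : 3f a4 ae
[4] 0x11->0x02 len=3 : 3f a4 ae
query mem[0x1a]=0xa7, mem[0x03]=0xa4, mem[0x0d]=0x93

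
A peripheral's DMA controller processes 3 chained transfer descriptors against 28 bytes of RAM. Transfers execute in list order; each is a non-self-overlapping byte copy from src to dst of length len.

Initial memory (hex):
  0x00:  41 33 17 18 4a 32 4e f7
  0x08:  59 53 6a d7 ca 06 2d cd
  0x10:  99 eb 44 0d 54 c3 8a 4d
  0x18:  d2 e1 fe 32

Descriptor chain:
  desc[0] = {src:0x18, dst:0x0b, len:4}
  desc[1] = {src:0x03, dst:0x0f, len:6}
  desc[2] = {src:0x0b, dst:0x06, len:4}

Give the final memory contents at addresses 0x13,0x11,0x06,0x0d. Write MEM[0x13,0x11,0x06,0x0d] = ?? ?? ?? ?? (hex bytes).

MEM[0x13,0x11,0x06,0x0d] = f7 32 d2 fe

#0 dst[0x0b+4] := {0xd2,0xe1,0xfe,0x32}
#1 dst[0x0f+6] := {0x18,0x4a,0x32,0x4e,0xf7,0x59}
#2 dst[0x06+4] := {0xd2,0xe1,0xfe,0x32}
query mem[0x13]=0xf7, mem[0x11]=0x32, mem[0x06]=0xd2, mem[0x0d]=0xfe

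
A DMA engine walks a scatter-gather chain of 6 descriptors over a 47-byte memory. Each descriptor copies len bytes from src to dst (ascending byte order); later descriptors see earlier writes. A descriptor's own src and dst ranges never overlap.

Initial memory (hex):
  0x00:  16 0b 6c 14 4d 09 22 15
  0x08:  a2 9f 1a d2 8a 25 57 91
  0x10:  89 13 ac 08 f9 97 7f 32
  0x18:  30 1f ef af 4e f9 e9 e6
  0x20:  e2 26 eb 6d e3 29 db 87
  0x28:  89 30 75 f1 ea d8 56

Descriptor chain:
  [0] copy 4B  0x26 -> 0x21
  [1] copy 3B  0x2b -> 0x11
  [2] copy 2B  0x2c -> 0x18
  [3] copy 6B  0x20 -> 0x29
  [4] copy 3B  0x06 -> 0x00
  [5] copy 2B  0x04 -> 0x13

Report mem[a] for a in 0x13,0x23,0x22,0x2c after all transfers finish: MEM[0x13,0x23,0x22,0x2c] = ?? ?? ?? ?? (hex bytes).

D0: mem[0x21..0x24] <- [db 87 89 30]
D1: mem[0x11..0x13] <- [f1 ea d8]
D2: mem[0x18..0x19] <- [ea d8]
D3: mem[0x29..0x2e] <- [e2 db 87 89 30 29]
D4: mem[0x00..0x02] <- [22 15 a2]
D5: mem[0x13..0x14] <- [4d 09]
query mem[0x13]=0x4d, mem[0x23]=0x89, mem[0x22]=0x87, mem[0x2c]=0x89

MEM[0x13,0x23,0x22,0x2c] = 4d 89 87 89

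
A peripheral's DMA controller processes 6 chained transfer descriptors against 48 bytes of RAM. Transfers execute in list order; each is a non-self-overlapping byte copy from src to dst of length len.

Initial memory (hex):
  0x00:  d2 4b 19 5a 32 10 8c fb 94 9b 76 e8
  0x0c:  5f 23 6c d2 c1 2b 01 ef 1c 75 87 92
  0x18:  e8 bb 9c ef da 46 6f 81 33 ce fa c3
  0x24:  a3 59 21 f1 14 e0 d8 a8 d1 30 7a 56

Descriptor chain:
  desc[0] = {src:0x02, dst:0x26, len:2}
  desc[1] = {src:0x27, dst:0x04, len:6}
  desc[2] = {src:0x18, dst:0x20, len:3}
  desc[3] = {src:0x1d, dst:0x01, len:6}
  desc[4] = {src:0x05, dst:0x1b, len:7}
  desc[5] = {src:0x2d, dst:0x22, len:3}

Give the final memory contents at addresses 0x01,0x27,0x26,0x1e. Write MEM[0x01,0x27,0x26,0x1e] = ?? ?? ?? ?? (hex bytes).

D0: mem[0x26..0x27] <- [19 5a]
D1: mem[0x04..0x09] <- [5a 14 e0 d8 a8 d1]
D2: mem[0x20..0x22] <- [e8 bb 9c]
D3: mem[0x01..0x06] <- [46 6f 81 e8 bb 9c]
D4: mem[0x1b..0x21] <- [bb 9c d8 a8 d1 76 e8]
D5: mem[0x22..0x24] <- [30 7a 56]
query mem[0x01]=0x46, mem[0x27]=0x5a, mem[0x26]=0x19, mem[0x1e]=0xa8

MEM[0x01,0x27,0x26,0x1e] = 46 5a 19 a8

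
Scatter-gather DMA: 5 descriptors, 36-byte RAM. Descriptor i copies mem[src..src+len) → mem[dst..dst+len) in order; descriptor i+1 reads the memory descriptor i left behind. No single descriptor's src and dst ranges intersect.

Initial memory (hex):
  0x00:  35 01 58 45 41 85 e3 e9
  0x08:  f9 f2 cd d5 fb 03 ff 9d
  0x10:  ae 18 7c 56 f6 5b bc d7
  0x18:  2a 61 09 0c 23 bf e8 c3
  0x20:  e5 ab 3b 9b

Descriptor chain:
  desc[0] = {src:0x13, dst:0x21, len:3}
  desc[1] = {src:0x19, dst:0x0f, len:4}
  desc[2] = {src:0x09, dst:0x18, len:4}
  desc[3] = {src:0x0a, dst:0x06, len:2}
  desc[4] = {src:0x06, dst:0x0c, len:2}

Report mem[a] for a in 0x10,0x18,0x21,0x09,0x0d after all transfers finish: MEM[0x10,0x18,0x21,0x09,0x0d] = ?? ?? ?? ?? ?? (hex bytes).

[0] 0x13->0x21 len=3 : 56 f6 5b
[1] 0x19->0x0f len=4 : 61 09 0c 23
[2] 0x09->0x18 len=4 : f2 cd d5 fb
[3] 0x0a->0x06 len=2 : cd d5
[4] 0x06->0x0c len=2 : cd d5
query mem[0x10]=0x09, mem[0x18]=0xf2, mem[0x21]=0x56, mem[0x09]=0xf2, mem[0x0d]=0xd5

MEM[0x10,0x18,0x21,0x09,0x0d] = 09 f2 56 f2 d5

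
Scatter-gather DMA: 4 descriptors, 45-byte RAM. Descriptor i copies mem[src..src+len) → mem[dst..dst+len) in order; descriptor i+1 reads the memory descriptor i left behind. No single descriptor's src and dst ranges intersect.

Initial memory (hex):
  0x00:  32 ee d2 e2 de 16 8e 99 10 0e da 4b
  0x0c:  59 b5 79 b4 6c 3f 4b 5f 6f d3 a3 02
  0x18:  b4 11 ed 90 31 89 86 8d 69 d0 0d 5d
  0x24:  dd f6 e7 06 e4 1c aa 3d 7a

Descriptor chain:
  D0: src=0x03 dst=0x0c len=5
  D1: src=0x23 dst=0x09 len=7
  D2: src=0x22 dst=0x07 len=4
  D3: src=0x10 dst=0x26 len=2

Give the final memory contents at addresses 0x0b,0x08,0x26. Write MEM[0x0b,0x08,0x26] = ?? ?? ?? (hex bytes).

MEM[0x0b,0x08,0x26] = f6 5d 99

[0] 0x03->0x0c len=5 : e2 de 16 8e 99
[1] 0x23->0x09 len=7 : 5d dd f6 e7 06 e4 1c
[2] 0x22->0x07 len=4 : 0d 5d dd f6
[3] 0x10->0x26 len=2 : 99 3f
query mem[0x0b]=0xf6, mem[0x08]=0x5d, mem[0x26]=0x99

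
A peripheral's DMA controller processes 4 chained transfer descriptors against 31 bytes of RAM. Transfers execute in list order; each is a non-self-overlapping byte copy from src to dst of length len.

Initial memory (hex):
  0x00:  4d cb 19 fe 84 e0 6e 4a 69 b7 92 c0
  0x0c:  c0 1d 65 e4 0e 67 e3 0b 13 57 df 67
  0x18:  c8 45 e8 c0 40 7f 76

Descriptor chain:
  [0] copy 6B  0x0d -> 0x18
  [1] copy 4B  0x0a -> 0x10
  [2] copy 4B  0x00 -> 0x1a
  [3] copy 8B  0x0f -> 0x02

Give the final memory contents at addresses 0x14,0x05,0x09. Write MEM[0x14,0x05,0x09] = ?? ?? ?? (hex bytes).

MEM[0x14,0x05,0x09] = 13 c0 df

D0: mem[0x18..0x1d] <- [1d 65 e4 0e 67 e3]
D1: mem[0x10..0x13] <- [92 c0 c0 1d]
D2: mem[0x1a..0x1d] <- [4d cb 19 fe]
D3: mem[0x02..0x09] <- [e4 92 c0 c0 1d 13 57 df]
query mem[0x14]=0x13, mem[0x05]=0xc0, mem[0x09]=0xdf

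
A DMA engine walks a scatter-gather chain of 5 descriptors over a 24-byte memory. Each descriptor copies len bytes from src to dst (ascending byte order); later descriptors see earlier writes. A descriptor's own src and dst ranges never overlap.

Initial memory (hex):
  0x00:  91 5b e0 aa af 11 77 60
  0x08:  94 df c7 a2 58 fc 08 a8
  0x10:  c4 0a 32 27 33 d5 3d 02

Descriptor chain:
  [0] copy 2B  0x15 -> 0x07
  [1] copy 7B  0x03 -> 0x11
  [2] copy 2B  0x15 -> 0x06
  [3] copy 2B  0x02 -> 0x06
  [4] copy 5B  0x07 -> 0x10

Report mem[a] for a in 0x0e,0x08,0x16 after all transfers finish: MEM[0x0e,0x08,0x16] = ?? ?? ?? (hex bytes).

MEM[0x0e,0x08,0x16] = 08 3d 3d

[0] 0x15->0x07 len=2 : d5 3d
[1] 0x03->0x11 len=7 : aa af 11 77 d5 3d df
[2] 0x15->0x06 len=2 : d5 3d
[3] 0x02->0x06 len=2 : e0 aa
[4] 0x07->0x10 len=5 : aa 3d df c7 a2
query mem[0x0e]=0x08, mem[0x08]=0x3d, mem[0x16]=0x3d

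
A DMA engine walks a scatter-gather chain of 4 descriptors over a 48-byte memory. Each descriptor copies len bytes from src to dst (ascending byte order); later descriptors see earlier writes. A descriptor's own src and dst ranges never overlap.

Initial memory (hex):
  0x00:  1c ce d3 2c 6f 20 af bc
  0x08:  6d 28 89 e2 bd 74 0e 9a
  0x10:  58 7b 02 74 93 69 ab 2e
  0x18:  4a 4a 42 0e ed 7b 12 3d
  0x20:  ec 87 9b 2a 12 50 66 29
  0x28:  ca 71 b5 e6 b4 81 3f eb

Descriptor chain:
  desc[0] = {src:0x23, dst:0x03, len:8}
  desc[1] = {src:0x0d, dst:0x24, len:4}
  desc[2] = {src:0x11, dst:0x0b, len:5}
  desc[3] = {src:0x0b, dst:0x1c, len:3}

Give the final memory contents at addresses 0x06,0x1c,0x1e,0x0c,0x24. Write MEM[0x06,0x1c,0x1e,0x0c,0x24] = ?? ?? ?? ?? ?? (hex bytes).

MEM[0x06,0x1c,0x1e,0x0c,0x24] = 66 7b 74 02 74

#0 dst[0x03+8] := {0x2a,0x12,0x50,0x66,0x29,0xca,0x71,0xb5}
#1 dst[0x24+4] := {0x74,0x0e,0x9a,0x58}
#2 dst[0x0b+5] := {0x7b,0x02,0x74,0x93,0x69}
#3 dst[0x1c+3] := {0x7b,0x02,0x74}
query mem[0x06]=0x66, mem[0x1c]=0x7b, mem[0x1e]=0x74, mem[0x0c]=0x02, mem[0x24]=0x74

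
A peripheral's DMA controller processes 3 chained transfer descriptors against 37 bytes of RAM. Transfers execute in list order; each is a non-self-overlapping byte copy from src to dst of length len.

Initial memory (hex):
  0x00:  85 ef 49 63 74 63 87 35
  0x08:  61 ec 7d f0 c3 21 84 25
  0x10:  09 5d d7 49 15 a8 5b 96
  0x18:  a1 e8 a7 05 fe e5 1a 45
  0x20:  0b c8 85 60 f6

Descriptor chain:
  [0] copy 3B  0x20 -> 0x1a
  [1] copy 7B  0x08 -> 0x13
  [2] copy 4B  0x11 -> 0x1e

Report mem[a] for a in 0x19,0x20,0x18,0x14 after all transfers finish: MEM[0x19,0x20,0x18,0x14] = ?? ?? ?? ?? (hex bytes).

  after D0: wrote 3B at 0x1a = 0bc885
  after D1: wrote 7B at 0x13 = 61ec7df0c32184
  after D2: wrote 4B at 0x1e = 5dd761ec
query mem[0x19]=0x84, mem[0x20]=0x61, mem[0x18]=0x21, mem[0x14]=0xec

MEM[0x19,0x20,0x18,0x14] = 84 61 21 ec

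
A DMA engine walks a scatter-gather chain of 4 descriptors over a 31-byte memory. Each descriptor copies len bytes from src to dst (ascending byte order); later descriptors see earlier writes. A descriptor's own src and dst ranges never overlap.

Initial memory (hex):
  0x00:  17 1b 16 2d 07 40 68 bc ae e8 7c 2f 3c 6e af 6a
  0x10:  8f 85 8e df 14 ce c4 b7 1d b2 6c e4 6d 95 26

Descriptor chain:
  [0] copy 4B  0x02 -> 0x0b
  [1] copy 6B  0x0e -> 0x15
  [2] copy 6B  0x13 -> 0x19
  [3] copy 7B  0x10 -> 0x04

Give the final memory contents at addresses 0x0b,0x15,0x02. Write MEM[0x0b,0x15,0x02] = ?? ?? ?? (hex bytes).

  after D0: wrote 4B at 0x0b = 162d0740
  after D1: wrote 6B at 0x15 = 406a8f858edf
  after D2: wrote 6B at 0x19 = df14406a8f85
  after D3: wrote 7B at 0x04 = 8f858edf14406a
query mem[0x0b]=0x16, mem[0x15]=0x40, mem[0x02]=0x16

MEM[0x0b,0x15,0x02] = 16 40 16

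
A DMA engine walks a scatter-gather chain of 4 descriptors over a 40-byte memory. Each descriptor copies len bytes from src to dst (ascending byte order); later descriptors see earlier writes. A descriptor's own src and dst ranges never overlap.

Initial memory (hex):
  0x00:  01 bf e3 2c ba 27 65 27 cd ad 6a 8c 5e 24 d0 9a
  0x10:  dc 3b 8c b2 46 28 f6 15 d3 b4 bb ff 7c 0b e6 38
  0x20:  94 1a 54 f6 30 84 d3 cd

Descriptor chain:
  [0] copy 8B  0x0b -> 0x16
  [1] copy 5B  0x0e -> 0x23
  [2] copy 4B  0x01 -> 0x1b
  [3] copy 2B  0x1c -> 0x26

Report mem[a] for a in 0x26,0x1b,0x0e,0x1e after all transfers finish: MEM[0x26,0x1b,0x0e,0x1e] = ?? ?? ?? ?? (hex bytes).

#0 dst[0x16+8] := {0x8c,0x5e,0x24,0xd0,0x9a,0xdc,0x3b,0x8c}
#1 dst[0x23+5] := {0xd0,0x9a,0xdc,0x3b,0x8c}
#2 dst[0x1b+4] := {0xbf,0xe3,0x2c,0xba}
#3 dst[0x26+2] := {0xe3,0x2c}
query mem[0x26]=0xe3, mem[0x1b]=0xbf, mem[0x0e]=0xd0, mem[0x1e]=0xba

MEM[0x26,0x1b,0x0e,0x1e] = e3 bf d0 ba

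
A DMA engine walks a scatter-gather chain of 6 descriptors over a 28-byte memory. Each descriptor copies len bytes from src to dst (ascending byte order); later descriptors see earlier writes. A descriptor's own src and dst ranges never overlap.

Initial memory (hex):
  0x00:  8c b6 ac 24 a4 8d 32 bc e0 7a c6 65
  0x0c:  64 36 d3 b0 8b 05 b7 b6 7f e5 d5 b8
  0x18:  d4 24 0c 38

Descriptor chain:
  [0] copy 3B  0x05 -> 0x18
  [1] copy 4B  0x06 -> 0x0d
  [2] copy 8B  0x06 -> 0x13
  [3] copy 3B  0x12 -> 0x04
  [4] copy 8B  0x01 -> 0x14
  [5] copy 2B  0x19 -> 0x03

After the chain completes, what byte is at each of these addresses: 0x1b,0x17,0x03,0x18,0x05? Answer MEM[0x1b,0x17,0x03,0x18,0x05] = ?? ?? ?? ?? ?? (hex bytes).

[0] 0x05->0x18 len=3 : 8d 32 bc
[1] 0x06->0x0d len=4 : 32 bc e0 7a
[2] 0x06->0x13 len=8 : 32 bc e0 7a c6 65 64 32
[3] 0x12->0x04 len=3 : b7 32 bc
[4] 0x01->0x14 len=8 : b6 ac 24 b7 32 bc bc e0
[5] 0x19->0x03 len=2 : bc bc
query mem[0x1b]=0xe0, mem[0x17]=0xb7, mem[0x03]=0xbc, mem[0x18]=0x32, mem[0x05]=0x32

MEM[0x1b,0x17,0x03,0x18,0x05] = e0 b7 bc 32 32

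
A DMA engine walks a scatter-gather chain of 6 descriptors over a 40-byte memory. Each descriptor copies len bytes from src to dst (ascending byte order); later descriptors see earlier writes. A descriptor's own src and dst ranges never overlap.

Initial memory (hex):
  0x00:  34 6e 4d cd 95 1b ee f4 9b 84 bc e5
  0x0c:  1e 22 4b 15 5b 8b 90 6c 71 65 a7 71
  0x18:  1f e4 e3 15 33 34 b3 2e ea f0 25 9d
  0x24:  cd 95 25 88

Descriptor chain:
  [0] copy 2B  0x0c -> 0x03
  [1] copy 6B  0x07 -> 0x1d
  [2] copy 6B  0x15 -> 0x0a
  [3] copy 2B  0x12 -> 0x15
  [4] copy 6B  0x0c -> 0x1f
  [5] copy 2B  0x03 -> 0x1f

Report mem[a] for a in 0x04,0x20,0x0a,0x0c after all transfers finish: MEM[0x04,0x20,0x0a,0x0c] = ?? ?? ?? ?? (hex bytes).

D0: mem[0x03..0x04] <- [1e 22]
D1: mem[0x1d..0x22] <- [f4 9b 84 bc e5 1e]
D2: mem[0x0a..0x0f] <- [65 a7 71 1f e4 e3]
D3: mem[0x15..0x16] <- [90 6c]
D4: mem[0x1f..0x24] <- [71 1f e4 e3 5b 8b]
D5: mem[0x1f..0x20] <- [1e 22]
query mem[0x04]=0x22, mem[0x20]=0x22, mem[0x0a]=0x65, mem[0x0c]=0x71

MEM[0x04,0x20,0x0a,0x0c] = 22 22 65 71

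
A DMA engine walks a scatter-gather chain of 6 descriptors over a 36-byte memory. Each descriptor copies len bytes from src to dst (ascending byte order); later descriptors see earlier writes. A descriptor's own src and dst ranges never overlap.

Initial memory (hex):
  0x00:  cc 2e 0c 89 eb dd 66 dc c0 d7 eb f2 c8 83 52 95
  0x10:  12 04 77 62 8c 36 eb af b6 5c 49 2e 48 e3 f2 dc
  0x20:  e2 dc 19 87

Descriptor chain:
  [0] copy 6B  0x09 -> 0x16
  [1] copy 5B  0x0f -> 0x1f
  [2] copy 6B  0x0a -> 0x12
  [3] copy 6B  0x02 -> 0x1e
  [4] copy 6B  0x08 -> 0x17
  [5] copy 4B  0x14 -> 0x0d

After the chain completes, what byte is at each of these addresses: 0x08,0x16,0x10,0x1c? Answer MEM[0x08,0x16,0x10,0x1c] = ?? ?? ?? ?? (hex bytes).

MEM[0x08,0x16,0x10,0x1c] = c0 52 c0 83

D0: mem[0x16..0x1b] <- [d7 eb f2 c8 83 52]
D1: mem[0x1f..0x23] <- [95 12 04 77 62]
D2: mem[0x12..0x17] <- [eb f2 c8 83 52 95]
D3: mem[0x1e..0x23] <- [0c 89 eb dd 66 dc]
D4: mem[0x17..0x1c] <- [c0 d7 eb f2 c8 83]
D5: mem[0x0d..0x10] <- [c8 83 52 c0]
query mem[0x08]=0xc0, mem[0x16]=0x52, mem[0x10]=0xc0, mem[0x1c]=0x83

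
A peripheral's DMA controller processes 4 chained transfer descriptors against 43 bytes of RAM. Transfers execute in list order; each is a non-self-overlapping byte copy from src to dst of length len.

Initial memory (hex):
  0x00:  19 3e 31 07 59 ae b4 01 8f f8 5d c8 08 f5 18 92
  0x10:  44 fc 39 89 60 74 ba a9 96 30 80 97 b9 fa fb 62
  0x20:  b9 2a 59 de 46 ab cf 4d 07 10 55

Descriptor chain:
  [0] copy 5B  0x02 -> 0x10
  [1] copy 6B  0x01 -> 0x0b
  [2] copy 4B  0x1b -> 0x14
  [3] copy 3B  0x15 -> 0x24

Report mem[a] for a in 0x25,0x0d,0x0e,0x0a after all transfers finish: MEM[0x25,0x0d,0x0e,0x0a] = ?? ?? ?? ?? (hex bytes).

#0 dst[0x10+5] := {0x31,0x07,0x59,0xae,0xb4}
#1 dst[0x0b+6] := {0x3e,0x31,0x07,0x59,0xae,0xb4}
#2 dst[0x14+4] := {0x97,0xb9,0xfa,0xfb}
#3 dst[0x24+3] := {0xb9,0xfa,0xfb}
query mem[0x25]=0xfa, mem[0x0d]=0x07, mem[0x0e]=0x59, mem[0x0a]=0x5d

MEM[0x25,0x0d,0x0e,0x0a] = fa 07 59 5d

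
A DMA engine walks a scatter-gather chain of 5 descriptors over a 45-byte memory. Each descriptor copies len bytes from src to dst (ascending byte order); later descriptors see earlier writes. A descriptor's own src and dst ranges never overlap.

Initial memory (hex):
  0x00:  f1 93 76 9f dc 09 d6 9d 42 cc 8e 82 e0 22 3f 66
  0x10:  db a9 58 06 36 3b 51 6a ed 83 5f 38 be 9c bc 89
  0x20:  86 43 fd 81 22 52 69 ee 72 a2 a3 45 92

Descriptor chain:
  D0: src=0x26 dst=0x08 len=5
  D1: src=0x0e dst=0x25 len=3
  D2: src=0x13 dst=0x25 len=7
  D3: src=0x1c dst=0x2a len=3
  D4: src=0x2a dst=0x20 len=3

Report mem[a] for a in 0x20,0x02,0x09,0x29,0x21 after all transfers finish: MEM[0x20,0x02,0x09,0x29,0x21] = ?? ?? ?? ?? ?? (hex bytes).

MEM[0x20,0x02,0x09,0x29,0x21] = be 76 ee 6a 9c

D0: mem[0x08..0x0c] <- [69 ee 72 a2 a3]
D1: mem[0x25..0x27] <- [3f 66 db]
D2: mem[0x25..0x2b] <- [06 36 3b 51 6a ed 83]
D3: mem[0x2a..0x2c] <- [be 9c bc]
D4: mem[0x20..0x22] <- [be 9c bc]
query mem[0x20]=0xbe, mem[0x02]=0x76, mem[0x09]=0xee, mem[0x29]=0x6a, mem[0x21]=0x9c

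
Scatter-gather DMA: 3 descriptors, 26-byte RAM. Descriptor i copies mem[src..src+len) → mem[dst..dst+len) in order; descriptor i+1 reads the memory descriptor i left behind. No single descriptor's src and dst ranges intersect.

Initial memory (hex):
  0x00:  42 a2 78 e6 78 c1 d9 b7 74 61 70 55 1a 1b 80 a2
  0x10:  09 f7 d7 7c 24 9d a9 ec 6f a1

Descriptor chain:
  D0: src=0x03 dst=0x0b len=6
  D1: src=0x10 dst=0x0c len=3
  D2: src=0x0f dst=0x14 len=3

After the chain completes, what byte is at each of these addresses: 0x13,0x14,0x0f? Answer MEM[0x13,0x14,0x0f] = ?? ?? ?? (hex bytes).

D0: mem[0x0b..0x10] <- [e6 78 c1 d9 b7 74]
D1: mem[0x0c..0x0e] <- [74 f7 d7]
D2: mem[0x14..0x16] <- [b7 74 f7]
query mem[0x13]=0x7c, mem[0x14]=0xb7, mem[0x0f]=0xb7

MEM[0x13,0x14,0x0f] = 7c b7 b7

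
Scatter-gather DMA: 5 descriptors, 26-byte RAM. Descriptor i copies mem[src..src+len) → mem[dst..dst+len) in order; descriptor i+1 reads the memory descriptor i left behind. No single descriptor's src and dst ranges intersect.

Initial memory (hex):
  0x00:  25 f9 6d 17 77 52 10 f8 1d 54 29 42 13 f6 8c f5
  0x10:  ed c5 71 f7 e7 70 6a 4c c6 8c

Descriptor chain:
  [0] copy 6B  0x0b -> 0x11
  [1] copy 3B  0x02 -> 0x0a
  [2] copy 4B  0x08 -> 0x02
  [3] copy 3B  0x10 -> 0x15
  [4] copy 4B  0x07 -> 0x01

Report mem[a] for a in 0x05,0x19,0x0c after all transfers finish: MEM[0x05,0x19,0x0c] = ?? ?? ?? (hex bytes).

D0: mem[0x11..0x16] <- [42 13 f6 8c f5 ed]
D1: mem[0x0a..0x0c] <- [6d 17 77]
D2: mem[0x02..0x05] <- [1d 54 6d 17]
D3: mem[0x15..0x17] <- [ed 42 13]
D4: mem[0x01..0x04] <- [f8 1d 54 6d]
query mem[0x05]=0x17, mem[0x19]=0x8c, mem[0x0c]=0x77

MEM[0x05,0x19,0x0c] = 17 8c 77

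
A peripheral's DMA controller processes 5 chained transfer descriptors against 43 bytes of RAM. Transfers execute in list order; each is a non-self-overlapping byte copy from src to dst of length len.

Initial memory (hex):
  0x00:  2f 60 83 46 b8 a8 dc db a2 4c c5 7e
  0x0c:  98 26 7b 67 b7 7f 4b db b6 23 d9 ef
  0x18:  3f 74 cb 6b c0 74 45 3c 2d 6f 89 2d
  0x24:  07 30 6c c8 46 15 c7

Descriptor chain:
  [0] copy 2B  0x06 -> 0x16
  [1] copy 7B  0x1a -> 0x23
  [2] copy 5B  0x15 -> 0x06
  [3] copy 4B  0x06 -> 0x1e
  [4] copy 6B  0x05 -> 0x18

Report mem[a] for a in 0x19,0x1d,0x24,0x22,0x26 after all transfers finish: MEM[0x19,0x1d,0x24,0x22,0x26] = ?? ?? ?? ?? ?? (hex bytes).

MEM[0x19,0x1d,0x24,0x22,0x26] = 23 74 6b 89 74

  after D0: wrote 2B at 0x16 = dcdb
  after D1: wrote 7B at 0x23 = cb6bc074453c2d
  after D2: wrote 5B at 0x06 = 23dcdb3f74
  after D3: wrote 4B at 0x1e = 23dcdb3f
  after D4: wrote 6B at 0x18 = a823dcdb3f74
query mem[0x19]=0x23, mem[0x1d]=0x74, mem[0x24]=0x6b, mem[0x22]=0x89, mem[0x26]=0x74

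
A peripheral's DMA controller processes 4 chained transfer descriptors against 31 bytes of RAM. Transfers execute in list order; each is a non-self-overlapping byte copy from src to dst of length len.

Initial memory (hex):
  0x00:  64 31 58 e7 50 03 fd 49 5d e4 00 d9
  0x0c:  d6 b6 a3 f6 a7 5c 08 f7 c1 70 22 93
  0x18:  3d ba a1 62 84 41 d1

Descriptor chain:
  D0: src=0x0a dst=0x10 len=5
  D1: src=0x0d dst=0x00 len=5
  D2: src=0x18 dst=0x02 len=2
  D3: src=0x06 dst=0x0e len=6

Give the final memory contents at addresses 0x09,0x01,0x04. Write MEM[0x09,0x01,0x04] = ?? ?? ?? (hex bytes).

MEM[0x09,0x01,0x04] = e4 a3 d9

#0 dst[0x10+5] := {0x00,0xd9,0xd6,0xb6,0xa3}
#1 dst[0x00+5] := {0xb6,0xa3,0xf6,0x00,0xd9}
#2 dst[0x02+2] := {0x3d,0xba}
#3 dst[0x0e+6] := {0xfd,0x49,0x5d,0xe4,0x00,0xd9}
query mem[0x09]=0xe4, mem[0x01]=0xa3, mem[0x04]=0xd9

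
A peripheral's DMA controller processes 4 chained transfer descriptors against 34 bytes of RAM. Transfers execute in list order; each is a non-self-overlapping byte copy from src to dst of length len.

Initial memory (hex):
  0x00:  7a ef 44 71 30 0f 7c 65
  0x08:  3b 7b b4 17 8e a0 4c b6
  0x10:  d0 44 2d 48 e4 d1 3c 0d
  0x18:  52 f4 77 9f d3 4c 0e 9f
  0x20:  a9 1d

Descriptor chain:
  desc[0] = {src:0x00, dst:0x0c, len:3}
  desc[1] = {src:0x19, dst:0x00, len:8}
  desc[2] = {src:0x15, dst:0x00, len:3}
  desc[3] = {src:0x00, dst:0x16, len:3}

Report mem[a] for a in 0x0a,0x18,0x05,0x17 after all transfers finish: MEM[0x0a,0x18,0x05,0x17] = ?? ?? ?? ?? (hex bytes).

MEM[0x0a,0x18,0x05,0x17] = b4 0d 0e 3c

#0 dst[0x0c+3] := {0x7a,0xef,0x44}
#1 dst[0x00+8] := {0xf4,0x77,0x9f,0xd3,0x4c,0x0e,0x9f,0xa9}
#2 dst[0x00+3] := {0xd1,0x3c,0x0d}
#3 dst[0x16+3] := {0xd1,0x3c,0x0d}
query mem[0x0a]=0xb4, mem[0x18]=0x0d, mem[0x05]=0x0e, mem[0x17]=0x3c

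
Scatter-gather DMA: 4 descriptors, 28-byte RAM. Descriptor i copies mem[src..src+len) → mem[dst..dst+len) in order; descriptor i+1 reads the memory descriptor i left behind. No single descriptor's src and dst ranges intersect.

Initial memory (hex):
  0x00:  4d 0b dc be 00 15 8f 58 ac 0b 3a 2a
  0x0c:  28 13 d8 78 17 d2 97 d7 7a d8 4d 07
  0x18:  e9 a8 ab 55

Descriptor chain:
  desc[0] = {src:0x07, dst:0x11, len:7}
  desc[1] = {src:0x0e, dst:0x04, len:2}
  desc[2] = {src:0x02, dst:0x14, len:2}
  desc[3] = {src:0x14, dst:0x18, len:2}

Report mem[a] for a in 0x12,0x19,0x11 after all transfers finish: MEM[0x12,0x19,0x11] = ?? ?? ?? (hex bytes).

[0] 0x07->0x11 len=7 : 58 ac 0b 3a 2a 28 13
[1] 0x0e->0x04 len=2 : d8 78
[2] 0x02->0x14 len=2 : dc be
[3] 0x14->0x18 len=2 : dc be
query mem[0x12]=0xac, mem[0x19]=0xbe, mem[0x11]=0x58

MEM[0x12,0x19,0x11] = ac be 58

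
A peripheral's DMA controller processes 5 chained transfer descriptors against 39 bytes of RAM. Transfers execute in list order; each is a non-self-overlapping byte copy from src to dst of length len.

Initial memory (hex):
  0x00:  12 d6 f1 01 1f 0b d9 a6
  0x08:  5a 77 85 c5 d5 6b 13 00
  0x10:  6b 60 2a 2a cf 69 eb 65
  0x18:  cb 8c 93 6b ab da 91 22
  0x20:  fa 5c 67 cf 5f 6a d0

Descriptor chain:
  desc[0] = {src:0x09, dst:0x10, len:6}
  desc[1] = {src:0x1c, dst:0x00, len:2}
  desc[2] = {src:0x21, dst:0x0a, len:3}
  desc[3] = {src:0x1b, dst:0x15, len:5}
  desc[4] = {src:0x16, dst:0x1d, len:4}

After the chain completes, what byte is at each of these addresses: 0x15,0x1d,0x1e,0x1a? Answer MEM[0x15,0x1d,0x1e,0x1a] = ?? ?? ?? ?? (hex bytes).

MEM[0x15,0x1d,0x1e,0x1a] = 6b ab da 93

D0: mem[0x10..0x15] <- [77 85 c5 d5 6b 13]
D1: mem[0x00..0x01] <- [ab da]
D2: mem[0x0a..0x0c] <- [5c 67 cf]
D3: mem[0x15..0x19] <- [6b ab da 91 22]
D4: mem[0x1d..0x20] <- [ab da 91 22]
query mem[0x15]=0x6b, mem[0x1d]=0xab, mem[0x1e]=0xda, mem[0x1a]=0x93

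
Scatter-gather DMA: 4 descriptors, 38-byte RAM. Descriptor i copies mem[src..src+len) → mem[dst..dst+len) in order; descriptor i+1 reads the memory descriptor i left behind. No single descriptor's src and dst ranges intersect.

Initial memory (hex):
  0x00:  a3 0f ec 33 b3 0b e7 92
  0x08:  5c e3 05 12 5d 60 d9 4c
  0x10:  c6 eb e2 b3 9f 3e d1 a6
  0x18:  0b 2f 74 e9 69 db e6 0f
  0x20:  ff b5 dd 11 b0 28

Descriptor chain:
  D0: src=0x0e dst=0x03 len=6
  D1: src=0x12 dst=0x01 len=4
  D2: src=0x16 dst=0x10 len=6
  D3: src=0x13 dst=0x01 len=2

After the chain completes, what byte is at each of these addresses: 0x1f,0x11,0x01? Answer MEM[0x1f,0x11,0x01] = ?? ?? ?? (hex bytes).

  after D0: wrote 6B at 0x03 = d94cc6ebe2b3
  after D1: wrote 4B at 0x01 = e2b39f3e
  after D2: wrote 6B at 0x10 = d1a60b2f74e9
  after D3: wrote 2B at 0x01 = 2f74
query mem[0x1f]=0x0f, mem[0x11]=0xa6, mem[0x01]=0x2f

MEM[0x1f,0x11,0x01] = 0f a6 2f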